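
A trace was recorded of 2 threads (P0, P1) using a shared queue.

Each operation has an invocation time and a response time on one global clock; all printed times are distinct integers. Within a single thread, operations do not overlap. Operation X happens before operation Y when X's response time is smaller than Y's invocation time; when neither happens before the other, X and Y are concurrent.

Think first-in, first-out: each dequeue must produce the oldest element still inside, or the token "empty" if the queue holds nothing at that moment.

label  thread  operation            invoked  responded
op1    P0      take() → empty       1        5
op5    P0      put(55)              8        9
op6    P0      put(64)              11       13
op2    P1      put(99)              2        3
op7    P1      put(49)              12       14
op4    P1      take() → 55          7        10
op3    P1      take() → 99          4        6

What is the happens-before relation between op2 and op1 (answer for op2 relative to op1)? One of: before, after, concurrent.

op2 spans [2,3], op1 spans [1,5]
the intervals overlap in both directions

concurrent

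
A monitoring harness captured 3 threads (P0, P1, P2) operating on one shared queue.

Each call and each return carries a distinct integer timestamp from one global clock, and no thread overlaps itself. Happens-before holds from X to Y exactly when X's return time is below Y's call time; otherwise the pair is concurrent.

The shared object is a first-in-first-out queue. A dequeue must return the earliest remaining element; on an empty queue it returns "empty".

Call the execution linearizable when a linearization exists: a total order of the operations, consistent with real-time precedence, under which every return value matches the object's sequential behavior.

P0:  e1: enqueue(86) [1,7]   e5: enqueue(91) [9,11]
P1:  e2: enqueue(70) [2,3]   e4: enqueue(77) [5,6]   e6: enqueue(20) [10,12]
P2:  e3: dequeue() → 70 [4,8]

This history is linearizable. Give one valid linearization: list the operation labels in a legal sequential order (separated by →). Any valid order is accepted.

e2 → e1 → e3 → e4 → e5 → e6

after step 1 (e2 enqueue(70)): queue <70>
after step 2 (e1 enqueue(86)): queue <70,86>
after step 3 (e3 dequeue() → 70): queue <86>
after step 4 (e4 enqueue(77)): queue <86,77>
after step 5 (e5 enqueue(91)): queue <86,77,91>
after step 6 (e6 enqueue(20)): queue <86,77,91,20>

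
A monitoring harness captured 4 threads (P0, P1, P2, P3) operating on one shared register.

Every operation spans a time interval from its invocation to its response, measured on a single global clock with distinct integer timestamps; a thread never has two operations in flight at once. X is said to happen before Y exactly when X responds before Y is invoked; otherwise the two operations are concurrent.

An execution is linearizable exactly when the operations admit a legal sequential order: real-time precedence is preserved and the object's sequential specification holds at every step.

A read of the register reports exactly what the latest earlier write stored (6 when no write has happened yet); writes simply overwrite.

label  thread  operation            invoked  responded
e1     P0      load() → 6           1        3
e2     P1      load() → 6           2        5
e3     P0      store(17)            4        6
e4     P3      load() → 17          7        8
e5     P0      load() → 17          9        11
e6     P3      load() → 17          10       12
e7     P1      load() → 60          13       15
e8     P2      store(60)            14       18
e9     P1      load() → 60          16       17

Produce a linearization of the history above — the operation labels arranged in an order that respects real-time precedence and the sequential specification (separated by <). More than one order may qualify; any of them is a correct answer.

e1 < e2 < e3 < e4 < e5 < e6 < e8 < e7 < e9

step 1: e1 load() → 6 — value 6
step 2: e2 load() → 6 — value 6
step 3: e3 store(17) — value 17
step 4: e4 load() → 17 — value 17
step 5: e5 load() → 17 — value 17
step 6: e6 load() → 17 — value 17
step 7: e8 store(60) — value 60
step 8: e7 load() → 60 — value 60
step 9: e9 load() → 60 — value 60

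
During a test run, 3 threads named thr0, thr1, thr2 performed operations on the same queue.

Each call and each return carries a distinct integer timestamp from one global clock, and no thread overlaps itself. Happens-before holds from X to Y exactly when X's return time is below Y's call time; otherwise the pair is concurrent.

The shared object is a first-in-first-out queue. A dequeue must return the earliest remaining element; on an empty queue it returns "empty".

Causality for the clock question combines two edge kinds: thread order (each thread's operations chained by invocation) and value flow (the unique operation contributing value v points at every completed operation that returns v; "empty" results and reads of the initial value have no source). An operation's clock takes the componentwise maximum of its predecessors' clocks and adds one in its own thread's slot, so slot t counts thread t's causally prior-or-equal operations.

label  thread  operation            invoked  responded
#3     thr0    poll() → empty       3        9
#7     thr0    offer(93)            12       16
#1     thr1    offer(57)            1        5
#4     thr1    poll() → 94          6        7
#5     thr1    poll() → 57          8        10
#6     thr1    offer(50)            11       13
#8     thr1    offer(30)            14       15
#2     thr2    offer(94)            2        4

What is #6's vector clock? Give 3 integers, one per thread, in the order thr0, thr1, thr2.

(0, 4, 1)

invoked at 2, #2 has no predecessors; its own thr2 bump gives (0, 0, 1)
invoked at 1, #1 has no predecessors; its own thr1 bump gives (0, 1, 0)
invoked at 3, #3 has no predecessors; its own thr0 bump gives (1, 0, 0)
merge at #7 (invoked 12): VC(#3)=(1, 0, 0), own-thread bump on thr0 → (2, 0, 0)
merge at #4 (invoked 6): VC(#1)=(0, 1, 0), VC(#2)=(0, 0, 1), own-thread bump on thr1 → (0, 2, 1)
merge at #5 (invoked 8): VC(#1)=(0, 1, 0), VC(#4)=(0, 2, 1), own-thread bump on thr1 → (0, 3, 1)
merge at #6 (invoked 11): VC(#5)=(0, 3, 1), own-thread bump on thr1 → (0, 4, 1)
merge at #8 (invoked 14): VC(#6)=(0, 4, 1), own-thread bump on thr1 → (0, 5, 1)
target: VC(#6) = (0, 4, 1)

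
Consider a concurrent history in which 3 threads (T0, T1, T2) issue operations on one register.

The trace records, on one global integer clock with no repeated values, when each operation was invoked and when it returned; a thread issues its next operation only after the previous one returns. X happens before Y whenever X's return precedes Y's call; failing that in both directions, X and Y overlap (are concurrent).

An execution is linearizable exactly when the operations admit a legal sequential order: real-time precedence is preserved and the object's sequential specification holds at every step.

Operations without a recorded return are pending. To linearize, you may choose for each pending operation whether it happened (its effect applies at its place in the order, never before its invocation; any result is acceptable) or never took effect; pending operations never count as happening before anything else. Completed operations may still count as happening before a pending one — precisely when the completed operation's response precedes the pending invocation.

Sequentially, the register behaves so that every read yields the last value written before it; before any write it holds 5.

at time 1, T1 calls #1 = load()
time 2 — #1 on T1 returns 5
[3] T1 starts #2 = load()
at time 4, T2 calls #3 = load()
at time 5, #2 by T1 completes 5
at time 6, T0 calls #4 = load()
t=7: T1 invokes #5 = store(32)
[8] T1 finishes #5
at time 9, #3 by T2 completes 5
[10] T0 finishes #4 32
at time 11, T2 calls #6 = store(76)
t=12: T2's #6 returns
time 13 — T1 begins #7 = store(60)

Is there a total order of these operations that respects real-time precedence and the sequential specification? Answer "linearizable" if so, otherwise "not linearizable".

linearizable

one valid linearization: #1, #2, #3, #5, #4, #6
1. #1 load() → 5, leaving value 5
2. #2 load() → 5, leaving value 5
3. #3 load() → 5, leaving value 5
4. #5 store(32), leaving value 32
5. #4 load() → 32, leaving value 32
6. #6 store(76), leaving value 76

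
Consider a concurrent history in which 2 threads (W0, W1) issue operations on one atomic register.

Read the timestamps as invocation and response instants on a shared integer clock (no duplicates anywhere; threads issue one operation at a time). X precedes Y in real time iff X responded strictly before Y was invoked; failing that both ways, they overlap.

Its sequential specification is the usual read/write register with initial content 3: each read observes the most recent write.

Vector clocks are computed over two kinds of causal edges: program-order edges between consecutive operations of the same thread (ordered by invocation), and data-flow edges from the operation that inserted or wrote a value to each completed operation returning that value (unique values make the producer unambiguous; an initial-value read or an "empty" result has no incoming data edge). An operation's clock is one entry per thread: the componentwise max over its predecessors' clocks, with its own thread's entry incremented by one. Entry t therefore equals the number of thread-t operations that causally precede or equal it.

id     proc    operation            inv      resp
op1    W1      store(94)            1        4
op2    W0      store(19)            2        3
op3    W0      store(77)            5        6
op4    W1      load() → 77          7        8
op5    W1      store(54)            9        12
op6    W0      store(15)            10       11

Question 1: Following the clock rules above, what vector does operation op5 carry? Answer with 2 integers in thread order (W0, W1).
root op op1, invoked 1: fresh clock plus W1's own tick → (0, 1)
root op op2, invoked 2: fresh clock plus W0's own tick → (1, 0)
op3, invoked 5, takes VC(op2)=(1, 0) under max, adds 1 for W0 → (2, 0)
op6, invoked 10, takes VC(op3)=(2, 0) under max, adds 1 for W0 → (3, 0)
op4, invoked 7, takes VC(op1)=(0, 1), VC(op3)=(2, 0) under max, adds 1 for W1 → (2, 2)
op5, invoked 9, takes VC(op4)=(2, 2) under max, adds 1 for W1 → (2, 3)
target: VC(op5) = (2, 3)

(2, 3)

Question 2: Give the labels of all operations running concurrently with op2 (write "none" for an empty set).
op2 spans [2,3]: anything still running between times 2 and 3 counts as concurrent
op1 [1,4]: concurrent
op3 [5,6]: after
op4 [7,8]: after
op5 [9,12]: after
op6 [10,11]: after

op1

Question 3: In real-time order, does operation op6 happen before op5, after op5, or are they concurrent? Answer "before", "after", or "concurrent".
op6 spans [10,11], op5 spans [9,12]
the intervals overlap in both directions

concurrent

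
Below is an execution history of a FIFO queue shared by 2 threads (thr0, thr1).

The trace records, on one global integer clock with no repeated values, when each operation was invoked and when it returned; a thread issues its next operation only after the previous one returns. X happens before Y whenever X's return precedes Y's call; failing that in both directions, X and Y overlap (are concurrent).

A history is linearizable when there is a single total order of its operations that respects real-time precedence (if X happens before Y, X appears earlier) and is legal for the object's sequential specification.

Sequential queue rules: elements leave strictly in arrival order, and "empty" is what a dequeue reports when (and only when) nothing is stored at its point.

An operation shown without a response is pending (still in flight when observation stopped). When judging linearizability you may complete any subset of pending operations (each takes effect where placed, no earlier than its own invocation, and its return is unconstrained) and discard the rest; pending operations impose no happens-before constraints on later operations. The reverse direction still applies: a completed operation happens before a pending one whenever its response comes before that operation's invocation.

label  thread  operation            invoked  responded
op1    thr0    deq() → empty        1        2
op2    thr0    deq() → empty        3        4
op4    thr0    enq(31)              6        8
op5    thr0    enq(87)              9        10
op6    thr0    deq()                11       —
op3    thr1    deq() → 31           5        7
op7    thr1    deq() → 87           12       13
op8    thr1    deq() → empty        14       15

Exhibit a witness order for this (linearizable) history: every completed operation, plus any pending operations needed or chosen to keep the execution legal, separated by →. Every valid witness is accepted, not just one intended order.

op1 → op2 → op4 → op3 → op5 → op7 → op6 → op8

1. op1 deq() → empty, leaving queue <>
2. op2 deq() → empty, leaving queue <>
3. op4 enq(31), leaving queue <31>
4. op3 deq() → 31, leaving queue <>
5. op5 enq(87), leaving queue <87>
6. op7 deq() → 87, leaving queue <>
7. op6 deq() (pending, included), leaving queue <>
8. op8 deq() → empty, leaving queue <>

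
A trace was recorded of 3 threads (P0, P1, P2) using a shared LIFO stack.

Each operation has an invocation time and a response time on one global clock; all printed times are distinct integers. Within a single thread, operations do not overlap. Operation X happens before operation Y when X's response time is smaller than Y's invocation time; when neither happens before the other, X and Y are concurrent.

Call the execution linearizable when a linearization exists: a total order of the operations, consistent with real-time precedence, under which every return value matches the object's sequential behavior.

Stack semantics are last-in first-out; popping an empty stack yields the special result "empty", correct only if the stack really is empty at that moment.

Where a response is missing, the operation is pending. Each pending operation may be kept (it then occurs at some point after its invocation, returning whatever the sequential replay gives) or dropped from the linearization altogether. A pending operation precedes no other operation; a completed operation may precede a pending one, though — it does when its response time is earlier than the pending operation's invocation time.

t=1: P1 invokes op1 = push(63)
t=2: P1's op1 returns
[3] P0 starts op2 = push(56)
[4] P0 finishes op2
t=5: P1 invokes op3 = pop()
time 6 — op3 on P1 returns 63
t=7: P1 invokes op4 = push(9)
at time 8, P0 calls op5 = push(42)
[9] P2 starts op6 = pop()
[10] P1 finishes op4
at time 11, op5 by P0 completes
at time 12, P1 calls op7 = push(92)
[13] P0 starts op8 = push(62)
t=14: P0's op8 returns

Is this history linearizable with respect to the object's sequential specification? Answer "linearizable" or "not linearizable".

already the first 6 events (up to op3's response at time 6) admit no linearization; the first 5 still do
the completed operations (3 total) allow one real-time order; the LIFO stack replay rejects it
sample order op1, op2, op3 stalls at step 3 — op3 pop() → 63 has no legal effect

not linearizable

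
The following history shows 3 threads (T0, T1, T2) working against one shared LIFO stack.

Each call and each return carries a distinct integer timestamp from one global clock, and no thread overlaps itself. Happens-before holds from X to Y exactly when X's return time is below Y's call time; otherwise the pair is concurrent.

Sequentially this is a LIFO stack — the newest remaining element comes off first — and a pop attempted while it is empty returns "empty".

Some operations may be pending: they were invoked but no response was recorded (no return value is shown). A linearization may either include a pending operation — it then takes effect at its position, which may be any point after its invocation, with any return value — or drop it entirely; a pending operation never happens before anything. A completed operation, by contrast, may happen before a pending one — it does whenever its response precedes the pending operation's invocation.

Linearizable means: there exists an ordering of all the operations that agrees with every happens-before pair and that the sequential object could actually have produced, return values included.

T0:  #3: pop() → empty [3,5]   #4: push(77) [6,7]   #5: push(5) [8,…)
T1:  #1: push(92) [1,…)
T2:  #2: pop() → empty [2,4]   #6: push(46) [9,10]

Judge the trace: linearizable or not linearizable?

one valid linearization: #2, #3, #1, #4, #5, #6
after step 1 (#2 pop() → empty): stack <>
after step 2 (#3 pop() → empty): stack <>
after step 3 (#1 push(92) (pending, included)): stack <92>
after step 4 (#4 push(77)): stack <92,77>
after step 5 (#5 push(5) (pending, included)): stack <92,77,5>
after step 6 (#6 push(46)): stack <92,77,5,46>

linearizable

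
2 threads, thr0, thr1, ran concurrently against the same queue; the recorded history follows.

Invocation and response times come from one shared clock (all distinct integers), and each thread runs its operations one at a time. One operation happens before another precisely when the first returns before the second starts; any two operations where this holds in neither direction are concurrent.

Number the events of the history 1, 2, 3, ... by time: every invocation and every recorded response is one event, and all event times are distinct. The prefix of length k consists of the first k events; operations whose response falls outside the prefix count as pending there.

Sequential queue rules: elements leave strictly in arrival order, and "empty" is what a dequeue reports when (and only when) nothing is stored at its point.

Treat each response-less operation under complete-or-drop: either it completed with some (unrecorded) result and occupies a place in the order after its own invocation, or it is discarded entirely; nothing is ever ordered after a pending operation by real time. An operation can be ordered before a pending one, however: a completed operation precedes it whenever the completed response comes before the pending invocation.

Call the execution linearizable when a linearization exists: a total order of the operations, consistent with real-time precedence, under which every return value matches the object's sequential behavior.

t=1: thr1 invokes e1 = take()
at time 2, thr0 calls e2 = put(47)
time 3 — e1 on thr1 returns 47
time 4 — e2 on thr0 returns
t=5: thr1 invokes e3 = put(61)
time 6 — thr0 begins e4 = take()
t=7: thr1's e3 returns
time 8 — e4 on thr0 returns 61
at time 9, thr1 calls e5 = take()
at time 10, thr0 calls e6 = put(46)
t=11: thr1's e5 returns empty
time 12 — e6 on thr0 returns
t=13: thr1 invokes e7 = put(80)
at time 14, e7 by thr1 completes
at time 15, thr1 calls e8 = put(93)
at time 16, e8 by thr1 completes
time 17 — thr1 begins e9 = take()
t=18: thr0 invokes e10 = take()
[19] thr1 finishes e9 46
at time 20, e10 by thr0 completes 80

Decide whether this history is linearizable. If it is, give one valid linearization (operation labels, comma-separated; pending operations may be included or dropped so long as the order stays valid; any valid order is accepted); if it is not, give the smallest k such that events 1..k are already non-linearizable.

linearizable — witness: e2, e1, e3, e4, e5, e6, e7, e8, e9, e10

step 1: e2 put(47) — queue <47>
step 2: e1 take() → 47 — queue <>
step 3: e3 put(61) — queue <61>
step 4: e4 take() → 61 — queue <>
step 5: e5 take() → empty — queue <>
step 6: e6 put(46) — queue <46>
step 7: e7 put(80) — queue <46,80>
step 8: e8 put(93) — queue <46,80,93>
step 9: e9 take() → 46 — queue <80,93>
step 10: e10 take() → 80 — queue <93>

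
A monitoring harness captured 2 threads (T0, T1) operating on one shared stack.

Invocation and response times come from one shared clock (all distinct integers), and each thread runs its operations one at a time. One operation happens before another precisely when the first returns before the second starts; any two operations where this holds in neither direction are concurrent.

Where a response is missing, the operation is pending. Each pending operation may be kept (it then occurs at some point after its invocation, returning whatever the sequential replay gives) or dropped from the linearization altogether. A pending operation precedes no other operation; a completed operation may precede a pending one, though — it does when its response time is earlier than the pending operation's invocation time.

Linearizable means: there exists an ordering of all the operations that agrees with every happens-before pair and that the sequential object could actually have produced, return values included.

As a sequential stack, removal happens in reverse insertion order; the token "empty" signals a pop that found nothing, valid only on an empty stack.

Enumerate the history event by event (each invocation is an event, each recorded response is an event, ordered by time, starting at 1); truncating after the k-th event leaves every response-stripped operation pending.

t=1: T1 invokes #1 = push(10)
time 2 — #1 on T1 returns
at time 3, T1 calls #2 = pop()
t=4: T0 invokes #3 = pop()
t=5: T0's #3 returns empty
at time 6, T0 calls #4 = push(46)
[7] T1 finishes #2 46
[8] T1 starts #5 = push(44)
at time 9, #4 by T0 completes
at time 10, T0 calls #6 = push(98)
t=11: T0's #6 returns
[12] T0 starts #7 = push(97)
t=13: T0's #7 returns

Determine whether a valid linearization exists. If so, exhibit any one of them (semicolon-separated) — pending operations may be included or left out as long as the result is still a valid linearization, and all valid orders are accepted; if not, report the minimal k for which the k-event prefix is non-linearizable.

not linearizable — minimal violating prefix: 7 events

prefix check: 1..6 passes, 1..7 fails once #2's time-7 response joins
the 3 completed operations admit 2 real-time orders; each fails the stack replay
completion choices over the 1 pending operation (#4) were checked; none helps
sample order #1, #2, #3 (pending dropped) stalls at step 2 — #2 pop() → 46 has no legal effect
sample order #1, #3, #2 (pending dropped) stalls at step 2 — #3 pop() → empty has no legal effect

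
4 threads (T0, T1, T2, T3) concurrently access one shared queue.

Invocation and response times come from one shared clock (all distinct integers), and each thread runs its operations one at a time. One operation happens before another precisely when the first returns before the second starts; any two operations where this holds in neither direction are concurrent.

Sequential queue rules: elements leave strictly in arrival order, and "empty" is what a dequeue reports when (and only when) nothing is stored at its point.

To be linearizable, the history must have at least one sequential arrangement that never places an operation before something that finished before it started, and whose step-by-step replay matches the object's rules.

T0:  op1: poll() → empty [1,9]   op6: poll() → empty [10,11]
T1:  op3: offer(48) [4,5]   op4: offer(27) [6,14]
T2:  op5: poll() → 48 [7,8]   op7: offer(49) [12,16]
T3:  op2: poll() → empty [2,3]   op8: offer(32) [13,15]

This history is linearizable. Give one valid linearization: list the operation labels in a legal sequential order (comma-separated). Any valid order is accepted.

op1, op2, op3, op5, op6, op4, op7, op8

1. op1 poll() → empty, leaving queue <>
2. op2 poll() → empty, leaving queue <>
3. op3 offer(48), leaving queue <48>
4. op5 poll() → 48, leaving queue <>
5. op6 poll() → empty, leaving queue <>
6. op4 offer(27), leaving queue <27>
7. op7 offer(49), leaving queue <27,49>
8. op8 offer(32), leaving queue <27,49,32>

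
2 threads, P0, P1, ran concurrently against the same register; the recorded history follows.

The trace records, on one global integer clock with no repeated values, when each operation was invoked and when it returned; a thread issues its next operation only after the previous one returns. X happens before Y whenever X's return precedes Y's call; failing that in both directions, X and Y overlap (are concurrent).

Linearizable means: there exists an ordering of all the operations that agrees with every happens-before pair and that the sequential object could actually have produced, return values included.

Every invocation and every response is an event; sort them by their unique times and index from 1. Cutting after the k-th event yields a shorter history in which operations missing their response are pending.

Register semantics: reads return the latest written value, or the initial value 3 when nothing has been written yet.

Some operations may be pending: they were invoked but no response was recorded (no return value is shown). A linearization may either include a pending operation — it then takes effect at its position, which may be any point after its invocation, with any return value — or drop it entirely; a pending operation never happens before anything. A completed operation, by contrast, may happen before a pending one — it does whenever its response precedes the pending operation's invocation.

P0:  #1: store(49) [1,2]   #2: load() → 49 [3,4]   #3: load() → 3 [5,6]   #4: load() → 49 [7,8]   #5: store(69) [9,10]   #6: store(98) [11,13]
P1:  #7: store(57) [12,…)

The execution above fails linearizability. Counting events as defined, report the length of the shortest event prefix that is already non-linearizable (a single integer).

6

one valid order for events 1..5 is #1, #2:
1. #1 store(49), leaving value 49
2. #2 load() → 49, leaving value 49
with event 6 included (#3 responding at time 6), all real-time-consistent orders fail
take #1, #2, #3: step 3 already fails, because #3 load() → 3 cannot occur there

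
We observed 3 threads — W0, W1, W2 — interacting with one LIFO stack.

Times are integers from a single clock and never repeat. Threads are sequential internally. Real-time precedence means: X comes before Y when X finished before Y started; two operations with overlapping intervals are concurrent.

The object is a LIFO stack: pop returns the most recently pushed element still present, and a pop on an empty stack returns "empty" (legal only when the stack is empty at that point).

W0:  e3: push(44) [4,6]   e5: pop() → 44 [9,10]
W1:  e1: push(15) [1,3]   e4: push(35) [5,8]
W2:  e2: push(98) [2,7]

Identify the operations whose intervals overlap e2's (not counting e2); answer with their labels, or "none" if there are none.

e1, e3, e4

overlap test against e2 [2,7]: concurrent iff the interval meets 2..7
e1 [1,3]: concurrent
e3 [4,6]: concurrent
e4 [5,8]: concurrent
e5 [9,10]: after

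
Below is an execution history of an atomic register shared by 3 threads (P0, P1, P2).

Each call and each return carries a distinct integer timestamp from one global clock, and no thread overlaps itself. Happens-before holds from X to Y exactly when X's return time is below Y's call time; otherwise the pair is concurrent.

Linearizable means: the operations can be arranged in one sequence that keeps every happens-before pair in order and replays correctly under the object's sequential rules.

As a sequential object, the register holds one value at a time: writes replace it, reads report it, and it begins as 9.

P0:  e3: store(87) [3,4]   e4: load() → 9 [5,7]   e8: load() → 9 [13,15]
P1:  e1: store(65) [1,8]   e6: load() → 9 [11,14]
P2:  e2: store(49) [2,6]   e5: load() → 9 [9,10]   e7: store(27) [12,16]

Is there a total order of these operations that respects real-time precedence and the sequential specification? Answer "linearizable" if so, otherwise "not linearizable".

not linearizable

the violation lands at event 7, e4's response at time 7: events 1..6 linearize, events 1..7 do not
the 3 completed operations admit 3 real-time orders; each fails the atomic register replay
every completion of the 1 pending operation (e1) was checked; none linearizes
sample order e2, e3, e4 (pending dropped) stalls at step 3 — e4 load() → 9 has no legal effect
sample order e3, e2, e4 (pending dropped) stalls at step 3 — e4 load() → 9 has no legal effect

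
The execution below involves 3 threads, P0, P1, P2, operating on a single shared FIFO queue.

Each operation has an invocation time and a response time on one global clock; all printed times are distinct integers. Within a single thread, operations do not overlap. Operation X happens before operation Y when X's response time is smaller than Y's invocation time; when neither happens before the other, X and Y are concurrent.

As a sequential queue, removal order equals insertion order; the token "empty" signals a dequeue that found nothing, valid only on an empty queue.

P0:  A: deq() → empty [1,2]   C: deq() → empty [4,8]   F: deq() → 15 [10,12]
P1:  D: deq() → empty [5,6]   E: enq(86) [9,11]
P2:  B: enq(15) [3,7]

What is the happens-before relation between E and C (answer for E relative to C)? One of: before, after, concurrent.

after

E spans [9,11], C spans [4,8]
resp(C)=8 < inv(E)=9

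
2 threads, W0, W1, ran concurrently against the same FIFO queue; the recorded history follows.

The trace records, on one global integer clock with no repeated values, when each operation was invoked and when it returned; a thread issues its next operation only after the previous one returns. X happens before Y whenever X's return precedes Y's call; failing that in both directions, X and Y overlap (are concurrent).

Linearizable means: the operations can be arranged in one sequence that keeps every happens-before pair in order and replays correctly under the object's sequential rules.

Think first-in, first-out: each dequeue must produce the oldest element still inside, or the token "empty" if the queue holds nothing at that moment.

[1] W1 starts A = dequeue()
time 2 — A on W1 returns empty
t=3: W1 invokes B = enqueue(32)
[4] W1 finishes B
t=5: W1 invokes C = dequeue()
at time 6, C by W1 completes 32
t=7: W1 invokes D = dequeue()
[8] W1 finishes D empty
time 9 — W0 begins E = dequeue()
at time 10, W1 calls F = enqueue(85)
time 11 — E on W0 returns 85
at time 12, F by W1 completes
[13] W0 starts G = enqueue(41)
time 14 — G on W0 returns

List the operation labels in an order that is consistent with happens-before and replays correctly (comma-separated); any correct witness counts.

after step 1 (A dequeue() → empty): queue <>
after step 2 (B enqueue(32)): queue <32>
after step 3 (C dequeue() → 32): queue <>
after step 4 (D dequeue() → empty): queue <>
after step 5 (F enqueue(85)): queue <85>
after step 6 (E dequeue() → 85): queue <>
after step 7 (G enqueue(41)): queue <41>

A, B, C, D, F, E, G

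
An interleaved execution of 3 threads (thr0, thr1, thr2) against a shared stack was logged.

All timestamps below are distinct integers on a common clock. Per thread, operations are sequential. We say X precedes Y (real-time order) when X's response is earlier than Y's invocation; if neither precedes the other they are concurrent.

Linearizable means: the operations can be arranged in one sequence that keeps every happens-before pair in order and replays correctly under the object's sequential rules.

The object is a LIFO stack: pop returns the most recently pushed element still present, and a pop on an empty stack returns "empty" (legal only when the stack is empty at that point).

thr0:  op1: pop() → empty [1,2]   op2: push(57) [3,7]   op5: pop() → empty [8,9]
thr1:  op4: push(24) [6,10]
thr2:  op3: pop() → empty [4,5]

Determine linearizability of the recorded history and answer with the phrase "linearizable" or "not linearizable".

events 1..8 are fine; event 9 — the response of op5 at time 9 — makes the prefix non-linearizable
4 completed operations, 2 real-time-consistent orders — every stack replay fails
no completion choice of the 1 pending operation (op4) rescues it — every subset was tried
one such order, op1, op2, op3, op5 (pending dropped), breaks at step 3 where op3 pop() → empty is illegal
one such order, op1, op3, op2, op5 (pending dropped), breaks at step 4 where op5 pop() → empty is illegal

not linearizable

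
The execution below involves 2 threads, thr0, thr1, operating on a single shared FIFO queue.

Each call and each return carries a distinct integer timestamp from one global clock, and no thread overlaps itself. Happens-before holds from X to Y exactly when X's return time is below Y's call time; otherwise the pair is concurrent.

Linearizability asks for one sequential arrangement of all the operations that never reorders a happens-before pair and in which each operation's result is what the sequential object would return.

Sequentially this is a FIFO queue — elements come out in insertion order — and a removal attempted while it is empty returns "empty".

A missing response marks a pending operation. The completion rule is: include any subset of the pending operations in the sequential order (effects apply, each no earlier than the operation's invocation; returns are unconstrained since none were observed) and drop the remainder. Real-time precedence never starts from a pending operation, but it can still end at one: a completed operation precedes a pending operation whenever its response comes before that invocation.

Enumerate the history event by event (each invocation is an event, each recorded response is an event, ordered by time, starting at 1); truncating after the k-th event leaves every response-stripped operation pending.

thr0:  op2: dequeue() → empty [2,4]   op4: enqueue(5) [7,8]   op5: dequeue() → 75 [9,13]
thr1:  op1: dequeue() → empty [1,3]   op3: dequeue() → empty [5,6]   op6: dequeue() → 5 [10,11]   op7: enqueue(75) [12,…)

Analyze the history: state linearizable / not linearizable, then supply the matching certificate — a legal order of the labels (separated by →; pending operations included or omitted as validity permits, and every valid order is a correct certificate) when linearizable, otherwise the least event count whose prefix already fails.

linearizable — witness: op1 → op2 → op3 → op4 → op6 → op7 → op5

after step 1 (op1 dequeue() → empty): queue <>
after step 2 (op2 dequeue() → empty): queue <>
after step 3 (op3 dequeue() → empty): queue <>
after step 4 (op4 enqueue(5)): queue <5>
after step 5 (op6 dequeue() → 5): queue <>
after step 6 (op7 enqueue(75) (pending, included)): queue <75>
after step 7 (op5 dequeue() → 75): queue <>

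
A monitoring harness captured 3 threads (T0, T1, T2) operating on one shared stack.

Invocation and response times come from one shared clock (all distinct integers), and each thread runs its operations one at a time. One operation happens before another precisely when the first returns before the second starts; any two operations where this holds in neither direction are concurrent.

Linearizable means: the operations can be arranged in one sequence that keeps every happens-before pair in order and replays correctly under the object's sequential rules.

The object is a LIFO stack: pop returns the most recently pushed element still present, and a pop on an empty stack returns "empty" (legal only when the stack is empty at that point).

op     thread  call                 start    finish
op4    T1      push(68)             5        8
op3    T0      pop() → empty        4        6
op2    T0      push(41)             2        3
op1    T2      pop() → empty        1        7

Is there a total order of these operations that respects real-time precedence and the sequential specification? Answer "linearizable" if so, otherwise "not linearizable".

already the first 7 events (up to op1's response at time 7) admit no linearization; the first 6 still do
real-time-consistent orders of the 3 completed operations: 3 — all fail the stack replay
every completion of the 1 pending operation (op4) was checked; none linearizes
take op1, op2, op3 (pending dropped): step 3 already fails, because op3 pop() → empty cannot occur there
take op2, op1, op3 (pending dropped): step 2 already fails, because op1 pop() → empty cannot occur there

not linearizable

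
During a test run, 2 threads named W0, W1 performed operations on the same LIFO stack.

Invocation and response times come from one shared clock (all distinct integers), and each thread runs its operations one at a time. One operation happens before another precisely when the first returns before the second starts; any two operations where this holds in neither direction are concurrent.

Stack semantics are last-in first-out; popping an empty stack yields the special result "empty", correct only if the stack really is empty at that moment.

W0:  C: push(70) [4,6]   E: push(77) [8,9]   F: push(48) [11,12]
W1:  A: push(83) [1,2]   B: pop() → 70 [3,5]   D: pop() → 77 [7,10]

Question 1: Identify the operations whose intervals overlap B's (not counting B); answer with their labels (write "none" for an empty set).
C

concurrent with B ([3,5]): every op whose interval crosses 3..5
A [1,2]: before
C [4,6]: concurrent
D [7,10]: after
E [8,9]: after
F [11,12]: after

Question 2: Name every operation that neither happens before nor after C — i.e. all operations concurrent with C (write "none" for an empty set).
B

C runs from 4 to 6; window-overlapping ops are concurrent
A [1,2]: before
B [3,5]: concurrent
D [7,10]: after
E [8,9]: after
F [11,12]: after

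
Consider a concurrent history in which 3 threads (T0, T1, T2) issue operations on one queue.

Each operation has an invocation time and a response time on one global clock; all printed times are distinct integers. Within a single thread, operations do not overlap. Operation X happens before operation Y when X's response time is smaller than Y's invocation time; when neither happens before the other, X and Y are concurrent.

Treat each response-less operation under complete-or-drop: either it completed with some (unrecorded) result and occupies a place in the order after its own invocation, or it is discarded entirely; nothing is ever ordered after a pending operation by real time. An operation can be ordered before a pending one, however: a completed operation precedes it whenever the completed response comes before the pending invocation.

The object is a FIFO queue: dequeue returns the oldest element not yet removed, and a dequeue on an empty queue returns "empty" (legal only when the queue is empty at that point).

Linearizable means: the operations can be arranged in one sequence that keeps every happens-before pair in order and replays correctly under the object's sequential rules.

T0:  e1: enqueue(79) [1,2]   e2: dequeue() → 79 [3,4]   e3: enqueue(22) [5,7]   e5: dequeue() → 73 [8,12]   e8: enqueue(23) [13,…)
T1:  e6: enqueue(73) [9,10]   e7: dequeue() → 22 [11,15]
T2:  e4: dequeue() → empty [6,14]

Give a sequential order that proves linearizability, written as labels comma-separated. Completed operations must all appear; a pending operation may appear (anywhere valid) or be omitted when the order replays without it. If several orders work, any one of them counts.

step 1: e1 enqueue(79) — queue <79>
step 2: e2 dequeue() → 79 — queue <>
step 3: e3 enqueue(22) — queue <22>
step 4: e6 enqueue(73) — queue <22,73>
step 5: e7 dequeue() → 22 — queue <73>
step 6: e5 dequeue() → 73 — queue <>
step 7: e4 dequeue() → empty — queue <>

e1, e2, e3, e6, e7, e5, e4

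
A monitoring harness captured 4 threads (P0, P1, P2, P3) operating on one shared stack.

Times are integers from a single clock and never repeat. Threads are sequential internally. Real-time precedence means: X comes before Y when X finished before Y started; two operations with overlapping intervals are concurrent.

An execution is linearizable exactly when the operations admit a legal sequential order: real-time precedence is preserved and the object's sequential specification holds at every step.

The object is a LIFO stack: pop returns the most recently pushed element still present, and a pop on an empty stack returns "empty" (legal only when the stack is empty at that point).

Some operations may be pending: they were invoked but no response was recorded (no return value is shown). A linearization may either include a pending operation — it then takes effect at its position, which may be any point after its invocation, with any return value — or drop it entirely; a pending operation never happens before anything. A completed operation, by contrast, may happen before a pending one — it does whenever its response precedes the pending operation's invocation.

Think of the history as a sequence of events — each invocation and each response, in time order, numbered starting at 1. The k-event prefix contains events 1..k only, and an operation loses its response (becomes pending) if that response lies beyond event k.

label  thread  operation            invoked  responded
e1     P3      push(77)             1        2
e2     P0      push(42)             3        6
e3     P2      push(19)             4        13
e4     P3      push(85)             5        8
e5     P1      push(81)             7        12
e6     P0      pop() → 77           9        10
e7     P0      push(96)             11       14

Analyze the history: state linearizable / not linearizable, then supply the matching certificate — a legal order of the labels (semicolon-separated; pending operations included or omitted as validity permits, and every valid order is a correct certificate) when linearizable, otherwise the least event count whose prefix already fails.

the violation lands at event 10, e6's response at time 10: events 1..9 linearize, events 1..10 do not
checked exhaustively: 2 real-time-consistent orders of 4 completed operations, zero legal stack replays
no completion choice of the 2 pending operations (e3, e5) rescues it — every subset was tried
take e1, e2, e4, e6 (pending dropped): step 4 already fails, because e6 pop() → 77 cannot occur there
take e1, e4, e2, e6 (pending dropped): step 4 already fails, because e6 pop() → 77 cannot occur there

not linearizable — minimal violating prefix: 10 events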